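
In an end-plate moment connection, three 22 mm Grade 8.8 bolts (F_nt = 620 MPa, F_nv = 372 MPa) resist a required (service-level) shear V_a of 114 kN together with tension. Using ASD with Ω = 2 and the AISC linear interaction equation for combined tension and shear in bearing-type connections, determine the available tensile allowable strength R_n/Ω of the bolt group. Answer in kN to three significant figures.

A_b = π·22²/4 = 380.1 mm²; f_rv = 114 × 1000 / (3 × 380.1) = 99.97 MPa.
F'_nt = 1.3 F_nt − (Ω F_nt / F_nv) f_rv = 1.3·620 − (2·620/372)·99.97 = 472.8 MPa, capped at F_nt → F'_nt = 472.8 MPa.
R_n = F'_nt · A_b · n = 472.8 × 380.1 × 3 / 1000 = 539.2 kN.
Allowable strength R_n/Ω = 539.2 / 2 = 270 kN.

270 kN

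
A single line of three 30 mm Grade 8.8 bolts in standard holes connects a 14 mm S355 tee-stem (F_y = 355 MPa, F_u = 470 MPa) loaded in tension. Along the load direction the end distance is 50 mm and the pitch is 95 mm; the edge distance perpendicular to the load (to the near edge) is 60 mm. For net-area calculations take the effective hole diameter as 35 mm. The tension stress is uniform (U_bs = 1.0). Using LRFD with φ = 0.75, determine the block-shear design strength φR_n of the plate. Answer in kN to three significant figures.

661 kN

Shear plane L_v = 50 + 2·95 = 240 mm; A_gv = 240 × 14 = 3360 mm².
A_nv = (240 − 2.5·35) × 14 = 2135 mm².
A_nt = (60 − 0.5·35) × 14 = 595 mm².
0.6 F_u A_nv = 602.1 kN; 0.6 F_y A_gv = 715.7 kN → shear rupture governs the shear term.
R_n = 602.1 + 1.0 × 470 × 595 / 1000 = 881.7 kN.
Design strength φR_n = 0.75 × 881.7 = 661 kN.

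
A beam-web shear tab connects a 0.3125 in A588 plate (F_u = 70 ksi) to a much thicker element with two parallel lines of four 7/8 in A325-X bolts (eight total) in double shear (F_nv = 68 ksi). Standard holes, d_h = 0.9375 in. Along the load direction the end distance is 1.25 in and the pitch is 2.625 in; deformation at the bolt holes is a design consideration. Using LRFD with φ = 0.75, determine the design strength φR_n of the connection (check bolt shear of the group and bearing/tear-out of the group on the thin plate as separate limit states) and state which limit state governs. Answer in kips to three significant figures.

Bolt shear: A_b = π·0.875²/4 = 0.6013 in²; R_n = 68 × 0.6013 × 8 × 2 = 654.2 kips → 0.75 × 654.2 = 491 kips.
Bearing (1.2 l_c t F_u ≤ 2.4 d t F_u): upper limit = 2.4·0.875·0.3125·70 = 45.94 kips.
  Edge l_c = 1.25 − 0.9375/2 = 0.7812 → r_n = 20.51 kips; interior l_c = 2.625 − 0.9375 = 1.688 → r_n = 44.3 kips.
  R_n,bearing = 2·20.51 + 6·44.3 = 306.8 kips → 0.75 × 306.8 = 230 kips.
Bearing governs: 230 kips.

230 kips (bearing governs)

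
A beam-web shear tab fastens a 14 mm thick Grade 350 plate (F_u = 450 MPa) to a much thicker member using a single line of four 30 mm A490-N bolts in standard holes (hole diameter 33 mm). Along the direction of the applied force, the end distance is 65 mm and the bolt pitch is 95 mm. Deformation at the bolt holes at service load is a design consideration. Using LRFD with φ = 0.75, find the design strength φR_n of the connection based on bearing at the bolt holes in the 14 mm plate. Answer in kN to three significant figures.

1300 kN

Per bolt r_n = 1.2 l_c t F_u ≤ 2.4 d t F_u; upper limit = 2.4 × 30 × 14 × 450 / 1000 = 453.6 kN.
Edge bolt: l_c = 65 − 33/2 = 48.5 mm → 1.2 × 48.5 × 14 × 450 / 1000 = 366.7 → r_n = 366.7 kN.
Interior bolts: l_c = 95 − 33 = 62 mm → 1.2 × 62 × 14 × 450 / 1000 = 468.7 → r_n = 453.6 kN.
R_n = 1 × 366.7 + 3 × 453.6 = 1727 kN.
Design strength φR_n = 0.75 × 1727 = 1300 kN.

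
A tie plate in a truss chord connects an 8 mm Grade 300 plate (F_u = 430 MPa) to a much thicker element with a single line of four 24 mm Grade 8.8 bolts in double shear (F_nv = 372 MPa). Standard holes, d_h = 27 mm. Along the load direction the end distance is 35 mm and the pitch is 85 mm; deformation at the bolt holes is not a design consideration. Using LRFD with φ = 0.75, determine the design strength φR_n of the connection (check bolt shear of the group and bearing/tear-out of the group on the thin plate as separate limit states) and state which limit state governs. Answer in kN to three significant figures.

640 kN (bearing governs)

Bolt shear: A_b = π·24²/4 = 452.4 mm²; R_n = 372 × 452.4 × 4 × 2 / 1000 = 1346 kN → 0.75 × 1346 = 1010 kN.
Bearing (1.5 l_c t F_u ≤ 3.0 d t F_u): upper limit = 3.0·24·8·430 / 1000 = 247.7 kN.
  Edge l_c = 35 − 27/2 = 21.5 → r_n = 110.9 kN; interior l_c = 85 − 27 = 58 → r_n = 247.7 kN.
  R_n,bearing = 1·110.9 + 3·247.7 = 854 kN → 0.75 × 854 = 640 kN.
Bearing governs: 640 kN.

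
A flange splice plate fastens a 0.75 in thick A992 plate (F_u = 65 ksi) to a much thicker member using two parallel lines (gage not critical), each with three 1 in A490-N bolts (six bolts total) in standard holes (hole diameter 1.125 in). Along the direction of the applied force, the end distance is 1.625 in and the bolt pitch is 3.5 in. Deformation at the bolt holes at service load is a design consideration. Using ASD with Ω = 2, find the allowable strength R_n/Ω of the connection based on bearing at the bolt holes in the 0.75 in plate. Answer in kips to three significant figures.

296 kips

Per bolt r_n = 1.2 l_c t F_u ≤ 2.4 d t F_u; upper limit = 2.4 × 1 × 0.75 × 65 = 117 kips.
Edge bolt: l_c = 1.625 − 1.125/2 = 1.062 in → 1.2 × 1.062 × 0.75 × 65 = 62.16 → r_n = 62.16 kips.
Interior bolts: l_c = 3.5 − 1.125 = 2.375 in → 1.2 × 2.375 × 0.75 × 65 = 138.9 → r_n = 117 kips.
R_n = 2 × 62.16 + 4 × 117 = 592.3 kips.
Allowable strength R_n/Ω = 592.3 / 2 = 296 kips.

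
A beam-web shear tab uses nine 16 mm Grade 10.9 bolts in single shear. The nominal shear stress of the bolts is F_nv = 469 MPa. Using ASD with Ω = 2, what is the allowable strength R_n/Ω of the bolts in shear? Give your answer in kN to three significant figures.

A_b = π × 16² / 4 = 201.1 mm².
R_n = F_nv · A_b · n · n_s = 469 × 201.1 × 9 × 1 / 1000 = 848.7 kN.
Allowable strength R_n/Ω = 848.7 / 2 = 424 kN.

424 kN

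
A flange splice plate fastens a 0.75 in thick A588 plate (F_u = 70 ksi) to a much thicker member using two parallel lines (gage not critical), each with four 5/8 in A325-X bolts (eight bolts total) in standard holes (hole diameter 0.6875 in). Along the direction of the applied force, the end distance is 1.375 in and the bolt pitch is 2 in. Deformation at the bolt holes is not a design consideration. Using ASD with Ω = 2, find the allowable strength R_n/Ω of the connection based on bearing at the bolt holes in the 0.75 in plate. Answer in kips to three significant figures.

Per bolt r_n = 1.5 l_c t F_u ≤ 3.0 d t F_u; upper limit = 3.0 × 0.625 × 0.75 × 70 = 98.44 kips.
Edge bolt: l_c = 1.375 − 0.6875/2 = 1.031 in → 1.5 × 1.031 × 0.75 × 70 = 81.21 → r_n = 81.21 kips.
Interior bolts: l_c = 2 − 0.6875 = 1.312 in → 1.5 × 1.312 × 0.75 × 70 = 103.4 → r_n = 98.44 kips.
R_n = 2 × 81.21 + 6 × 98.44 = 753 kips.
Allowable strength R_n/Ω = 753 / 2 = 377 kips.

377 kips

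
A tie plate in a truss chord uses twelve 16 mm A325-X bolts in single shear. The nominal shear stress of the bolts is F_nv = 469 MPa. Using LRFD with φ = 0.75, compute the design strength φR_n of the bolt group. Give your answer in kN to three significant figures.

A_b = π × 16² / 4 = 201.1 mm².
R_n = F_nv · A_b · n · n_s = 469 × 201.1 × 12 × 1 / 1000 = 1132 kN.
Design strength φR_n = 0.75 × 1132 = 849 kN.

849 kN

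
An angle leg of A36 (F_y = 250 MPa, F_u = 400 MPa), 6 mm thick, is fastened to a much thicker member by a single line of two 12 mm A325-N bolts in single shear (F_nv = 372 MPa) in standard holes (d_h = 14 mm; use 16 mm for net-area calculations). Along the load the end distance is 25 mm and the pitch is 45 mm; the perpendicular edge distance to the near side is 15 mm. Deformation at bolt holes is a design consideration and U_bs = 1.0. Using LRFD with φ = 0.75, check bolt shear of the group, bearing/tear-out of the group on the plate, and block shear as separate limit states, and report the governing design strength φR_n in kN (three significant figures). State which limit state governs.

Bolt shear: A_b = π·12²/4 = 113.1 mm²; R_n = 372 × 113.1 × 2 × 1 / 1000 = 84.14 kN → 0.75 × 84.14 = 63.1 kN.
Bearing: edge l_c = 18, r_n = 51.84 kN; interior l_c = 31, r_n = 69.12 kN; R_n = 51.84 + 1·69.12 = 121 kN → 90.7 kN.
Block shear: A_gv = 420, A_nv = 276, A_nt = 42 mm²; R_n = min(0.6F_uA_nv, 0.6F_yA_gv) + U_bs·F_u·A_nt = 79.8 kN → 59.8 kN.
Block shear governs: 59.8 kN.

59.8 kN (block shear governs)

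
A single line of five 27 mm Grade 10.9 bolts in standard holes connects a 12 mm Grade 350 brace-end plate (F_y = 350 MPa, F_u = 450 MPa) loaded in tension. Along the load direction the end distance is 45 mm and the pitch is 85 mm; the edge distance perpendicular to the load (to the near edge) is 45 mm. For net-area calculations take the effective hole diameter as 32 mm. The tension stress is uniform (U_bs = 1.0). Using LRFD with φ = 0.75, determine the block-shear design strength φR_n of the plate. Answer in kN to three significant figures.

Shear plane L_v = 45 + 4·85 = 385 mm; A_gv = 385 × 12 = 4620 mm².
A_nv = (385 − 4.5·32) × 12 = 2892 mm².
A_nt = (45 − 0.5·32) × 12 = 348 mm².
0.6 F_u A_nv = 780.8 kN; 0.6 F_y A_gv = 970.2 kN → shear rupture governs the shear term.
R_n = 780.8 + 1.0 × 450 × 348 / 1000 = 937.4 kN.
Design strength φR_n = 0.75 × 937.4 = 703 kN.

703 kN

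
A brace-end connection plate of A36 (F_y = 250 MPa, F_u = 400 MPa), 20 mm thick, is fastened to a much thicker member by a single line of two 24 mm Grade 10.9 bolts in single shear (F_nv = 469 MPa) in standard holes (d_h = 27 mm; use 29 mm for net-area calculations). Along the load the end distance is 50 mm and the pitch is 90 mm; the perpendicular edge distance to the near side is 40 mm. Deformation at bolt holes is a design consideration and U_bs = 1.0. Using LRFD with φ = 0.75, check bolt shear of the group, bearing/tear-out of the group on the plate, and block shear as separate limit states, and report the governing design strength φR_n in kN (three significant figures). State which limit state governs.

318 kN (bolt shear governs)

Bolt shear: A_b = π·24²/4 = 452.4 mm²; R_n = 469 × 452.4 × 2 × 1 / 1000 = 424.3 kN → 0.75 × 424.3 = 318 kN.
Bearing: edge l_c = 36.5, r_n = 350.4 kN; interior l_c = 63, r_n = 460.8 kN; R_n = 350.4 + 1·460.8 = 811.2 kN → 608 kN.
Block shear: A_gv = 2800, A_nv = 1930, A_nt = 510 mm²; R_n = min(0.6F_uA_nv, 0.6F_yA_gv) + U_bs·F_u·A_nt = 624 kN → 468 kN.
Bolt shear governs: 318 kN.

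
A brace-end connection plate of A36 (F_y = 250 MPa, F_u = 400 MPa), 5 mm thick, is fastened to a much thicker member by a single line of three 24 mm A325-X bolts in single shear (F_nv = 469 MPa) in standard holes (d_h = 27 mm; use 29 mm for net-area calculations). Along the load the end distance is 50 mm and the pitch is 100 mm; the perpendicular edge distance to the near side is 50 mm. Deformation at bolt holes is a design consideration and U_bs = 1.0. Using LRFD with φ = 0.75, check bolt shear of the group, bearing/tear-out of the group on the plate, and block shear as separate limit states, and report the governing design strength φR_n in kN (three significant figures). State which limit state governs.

194 kN (block shear governs)

Bolt shear: A_b = π·24²/4 = 452.4 mm²; R_n = 469 × 452.4 × 3 × 1 / 1000 = 636.5 kN → 0.75 × 636.5 = 477 kN.
Bearing: edge l_c = 36.5, r_n = 87.6 kN; interior l_c = 73, r_n = 115.2 kN; R_n = 87.6 + 2·115.2 = 318 kN → 238 kN.
Block shear: A_gv = 1250, A_nv = 887.5, A_nt = 177.5 mm²; R_n = min(0.6F_uA_nv, 0.6F_yA_gv) + U_bs·F_u·A_nt = 258.5 kN → 194 kN.
Block shear governs: 194 kN.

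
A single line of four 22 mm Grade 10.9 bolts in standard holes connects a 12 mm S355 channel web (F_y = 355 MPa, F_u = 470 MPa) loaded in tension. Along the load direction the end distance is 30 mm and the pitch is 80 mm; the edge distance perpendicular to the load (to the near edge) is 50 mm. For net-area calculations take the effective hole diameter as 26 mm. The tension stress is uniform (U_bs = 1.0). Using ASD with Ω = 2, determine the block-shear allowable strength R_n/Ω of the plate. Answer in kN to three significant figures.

Shear plane L_v = 30 + 3·80 = 270 mm; A_gv = 270 × 12 = 3240 mm².
A_nv = (270 − 3.5·26) × 12 = 2148 mm².
A_nt = (50 − 0.5·26) × 12 = 444 mm².
0.6 F_u A_nv = 605.7 kN; 0.6 F_y A_gv = 690.1 kN → shear rupture governs the shear term.
R_n = 605.7 + 1.0 × 470 × 444 / 1000 = 814.4 kN.
Allowable strength R_n/Ω = 814.4 / 2 = 407 kN.

407 kN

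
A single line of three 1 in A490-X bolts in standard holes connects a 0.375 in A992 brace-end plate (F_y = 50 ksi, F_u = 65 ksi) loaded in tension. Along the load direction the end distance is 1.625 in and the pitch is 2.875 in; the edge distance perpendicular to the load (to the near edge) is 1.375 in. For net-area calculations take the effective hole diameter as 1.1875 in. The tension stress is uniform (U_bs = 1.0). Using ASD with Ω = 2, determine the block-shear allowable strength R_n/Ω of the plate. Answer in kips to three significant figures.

Shear plane L_v = 1.625 + 2·2.875 = 7.375 in; A_gv = 7.375 × 0.375 = 2.766 in².
A_nv = (7.375 − 2.5·1.1875) × 0.375 = 1.652 in².
A_nt = (1.375 − 0.5·1.1875) × 0.375 = 0.293 in².
0.6 F_u A_nv = 64.44 kips; 0.6 F_y A_gv = 82.97 kips → shear rupture governs the shear term.
R_n = 64.44 + 1.0 × 65 × 0.293 = 83.48 kips.
Allowable strength R_n/Ω = 83.48 / 2 = 41.7 kips.

41.7 kips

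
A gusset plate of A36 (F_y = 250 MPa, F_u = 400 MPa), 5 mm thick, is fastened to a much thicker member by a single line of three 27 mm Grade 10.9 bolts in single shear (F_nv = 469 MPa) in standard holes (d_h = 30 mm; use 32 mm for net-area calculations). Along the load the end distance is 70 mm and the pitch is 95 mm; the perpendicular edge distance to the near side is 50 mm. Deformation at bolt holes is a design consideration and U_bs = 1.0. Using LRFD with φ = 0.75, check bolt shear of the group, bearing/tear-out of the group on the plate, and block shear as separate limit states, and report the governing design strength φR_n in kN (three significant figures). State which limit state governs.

197 kN (block shear governs)

Bolt shear: A_b = π·27²/4 = 572.6 mm²; R_n = 469 × 572.6 × 3 × 1 / 1000 = 805.6 kN → 0.75 × 805.6 = 604 kN.
Bearing: edge l_c = 55, r_n = 129.6 kN; interior l_c = 65, r_n = 129.6 kN; R_n = 129.6 + 2·129.6 = 388.8 kN → 292 kN.
Block shear: A_gv = 1300, A_nv = 900, A_nt = 170 mm²; R_n = min(0.6F_uA_nv, 0.6F_yA_gv) + U_bs·F_u·A_nt = 263 kN → 197 kN.
Block shear governs: 197 kN.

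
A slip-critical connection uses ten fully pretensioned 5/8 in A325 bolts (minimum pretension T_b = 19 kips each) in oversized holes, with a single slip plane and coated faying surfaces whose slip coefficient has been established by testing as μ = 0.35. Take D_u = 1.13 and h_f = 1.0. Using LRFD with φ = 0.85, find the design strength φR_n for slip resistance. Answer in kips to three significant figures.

R_n = μ · D_u · h_f · T_b · n_s · n_b = 0.35 × 1.13 × 1.0 × 19 × 1 × 10 = 75.14 kips.
Design strength φR_n = 0.85 × 75.14 = 63.9 kips.

63.9 kips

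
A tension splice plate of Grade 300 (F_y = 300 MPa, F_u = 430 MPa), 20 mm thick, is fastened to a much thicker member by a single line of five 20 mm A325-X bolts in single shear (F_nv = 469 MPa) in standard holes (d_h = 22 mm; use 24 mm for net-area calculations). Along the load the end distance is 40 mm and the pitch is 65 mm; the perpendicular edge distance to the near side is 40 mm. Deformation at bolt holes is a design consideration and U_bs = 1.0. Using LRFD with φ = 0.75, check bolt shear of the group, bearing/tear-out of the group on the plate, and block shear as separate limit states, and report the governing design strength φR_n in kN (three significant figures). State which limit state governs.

553 kN (bolt shear governs)

Bolt shear: A_b = π·20²/4 = 314.2 mm²; R_n = 469 × 314.2 × 5 × 1 / 1000 = 736.7 kN → 0.75 × 736.7 = 553 kN.
Bearing: edge l_c = 29, r_n = 299.3 kN; interior l_c = 43, r_n = 412.8 kN; R_n = 299.3 + 4·412.8 = 1950 kN → 1460 kN.
Block shear: A_gv = 6000, A_nv = 3840, A_nt = 560 mm²; R_n = min(0.6F_uA_nv, 0.6F_yA_gv) + U_bs·F_u·A_nt = 1232 kN → 924 kN.
Bolt shear governs: 553 kN.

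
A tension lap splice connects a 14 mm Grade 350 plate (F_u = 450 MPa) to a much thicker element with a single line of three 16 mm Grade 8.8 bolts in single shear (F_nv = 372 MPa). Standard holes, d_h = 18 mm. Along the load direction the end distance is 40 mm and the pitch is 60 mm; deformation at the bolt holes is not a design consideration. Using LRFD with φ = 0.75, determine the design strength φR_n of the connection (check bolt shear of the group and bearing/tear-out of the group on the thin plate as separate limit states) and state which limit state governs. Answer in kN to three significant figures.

168 kN (bolt shear governs)

Bolt shear: A_b = π·16²/4 = 201.1 mm²; R_n = 372 × 201.1 × 3 × 1 / 1000 = 224.4 kN → 0.75 × 224.4 = 168 kN.
Bearing (1.5 l_c t F_u ≤ 3.0 d t F_u): upper limit = 3.0·16·14·450 / 1000 = 302.4 kN.
  Edge l_c = 40 − 18/2 = 31 → r_n = 292.9 kN; interior l_c = 60 − 18 = 42 → r_n = 302.4 kN.
  R_n,bearing = 1·292.9 + 2·302.4 = 897.8 kN → 0.75 × 897.8 = 673 kN.
Bolt shear governs: 168 kN.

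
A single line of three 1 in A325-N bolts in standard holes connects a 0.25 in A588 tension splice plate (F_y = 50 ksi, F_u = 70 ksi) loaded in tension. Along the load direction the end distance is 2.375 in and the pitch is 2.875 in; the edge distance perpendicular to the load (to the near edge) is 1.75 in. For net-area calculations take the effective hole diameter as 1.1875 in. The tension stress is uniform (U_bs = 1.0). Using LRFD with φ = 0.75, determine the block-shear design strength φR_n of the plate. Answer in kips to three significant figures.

55.8 kips

Shear plane L_v = 2.375 + 2·2.875 = 8.125 in; A_gv = 8.125 × 0.25 = 2.031 in².
A_nv = (8.125 − 2.5·1.1875) × 0.25 = 1.289 in².
A_nt = (1.75 − 0.5·1.1875) × 0.25 = 0.2891 in².
0.6 F_u A_nv = 54.14 kips; 0.6 F_y A_gv = 60.94 kips → shear rupture governs the shear term.
R_n = 54.14 + 1.0 × 70 × 0.2891 = 74.38 kips.
Design strength φR_n = 0.75 × 74.38 = 55.8 kips.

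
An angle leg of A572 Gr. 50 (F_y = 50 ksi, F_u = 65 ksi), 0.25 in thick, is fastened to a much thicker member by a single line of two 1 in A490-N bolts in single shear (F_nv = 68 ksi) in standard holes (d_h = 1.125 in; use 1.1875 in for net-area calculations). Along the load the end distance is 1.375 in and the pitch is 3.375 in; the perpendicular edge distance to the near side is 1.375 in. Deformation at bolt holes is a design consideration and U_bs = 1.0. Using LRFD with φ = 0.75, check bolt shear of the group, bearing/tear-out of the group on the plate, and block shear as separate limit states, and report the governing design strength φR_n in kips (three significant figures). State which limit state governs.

Bolt shear: A_b = π·1²/4 = 0.7854 in²; R_n = 68 × 0.7854 × 2 × 1 = 106.8 kips → 0.75 × 106.8 = 80.1 kips.
Bearing: edge l_c = 0.8125, r_n = 15.84 kips; interior l_c = 2.25, r_n = 39 kips; R_n = 15.84 + 1·39 = 54.84 kips → 41.1 kips.
Block shear: A_gv = 1.188, A_nv = 0.7422, A_nt = 0.1953 in²; R_n = min(0.6F_uA_nv, 0.6F_yA_gv) + U_bs·F_u·A_nt = 41.64 kips → 31.2 kips.
Block shear governs: 31.2 kips.

31.2 kips (block shear governs)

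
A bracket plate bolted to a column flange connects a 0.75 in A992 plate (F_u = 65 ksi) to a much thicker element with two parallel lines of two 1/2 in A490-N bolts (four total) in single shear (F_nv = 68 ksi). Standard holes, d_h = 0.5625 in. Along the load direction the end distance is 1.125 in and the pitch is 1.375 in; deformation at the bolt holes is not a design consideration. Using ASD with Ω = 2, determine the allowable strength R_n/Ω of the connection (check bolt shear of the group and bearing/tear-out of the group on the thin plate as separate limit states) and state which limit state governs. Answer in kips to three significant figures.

26.7 kips (bolt shear governs)

Bolt shear: A_b = π·0.5²/4 = 0.1963 in²; R_n = 68 × 0.1963 × 4 × 1 = 53.41 kips → 53.41 / 2 = 26.7 kips.
Bearing (1.5 l_c t F_u ≤ 3.0 d t F_u): upper limit = 3.0·0.5·0.75·65 = 73.12 kips.
  Edge l_c = 1.125 − 0.5625/2 = 0.8438 → r_n = 61.7 kips; interior l_c = 1.375 − 0.5625 = 0.8125 → r_n = 59.41 kips.
  R_n,bearing = 2·61.7 + 2·59.41 = 242.2 kips → 242.2 / 2 = 121 kips.
Bolt shear governs: 26.7 kips.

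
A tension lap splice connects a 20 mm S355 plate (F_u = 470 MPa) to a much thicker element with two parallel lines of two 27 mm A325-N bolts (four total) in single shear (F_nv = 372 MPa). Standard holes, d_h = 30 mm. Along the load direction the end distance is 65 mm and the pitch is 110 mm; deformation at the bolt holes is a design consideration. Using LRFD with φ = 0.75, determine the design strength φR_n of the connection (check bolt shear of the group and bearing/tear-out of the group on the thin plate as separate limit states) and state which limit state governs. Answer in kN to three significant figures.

Bolt shear: A_b = π·27²/4 = 572.6 mm²; R_n = 372 × 572.6 × 4 × 1 / 1000 = 852 kN → 0.75 × 852 = 639 kN.
Bearing (1.2 l_c t F_u ≤ 2.4 d t F_u): upper limit = 2.4·27·20·470 / 1000 = 609.1 kN.
  Edge l_c = 65 − 30/2 = 50 → r_n = 564 kN; interior l_c = 110 − 30 = 80 → r_n = 609.1 kN.
  R_n,bearing = 2·564 + 2·609.1 = 2346 kN → 0.75 × 2346 = 1760 kN.
Bolt shear governs: 639 kN.

639 kN (bolt shear governs)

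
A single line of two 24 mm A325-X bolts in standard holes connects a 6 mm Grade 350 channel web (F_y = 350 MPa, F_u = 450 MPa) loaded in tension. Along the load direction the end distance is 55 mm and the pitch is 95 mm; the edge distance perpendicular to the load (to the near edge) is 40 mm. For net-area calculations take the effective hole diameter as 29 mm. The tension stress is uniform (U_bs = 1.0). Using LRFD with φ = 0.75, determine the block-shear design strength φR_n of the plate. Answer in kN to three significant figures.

181 kN

Shear plane L_v = 55 + 1·95 = 150 mm; A_gv = 150 × 6 = 900 mm².
A_nv = (150 − 1.5·29) × 6 = 639 mm².
A_nt = (40 − 0.5·29) × 6 = 153 mm².
0.6 F_u A_nv = 172.5 kN; 0.6 F_y A_gv = 189 kN → shear rupture governs the shear term.
R_n = 172.5 + 1.0 × 450 × 153 / 1000 = 241.4 kN.
Design strength φR_n = 0.75 × 241.4 = 181 kN.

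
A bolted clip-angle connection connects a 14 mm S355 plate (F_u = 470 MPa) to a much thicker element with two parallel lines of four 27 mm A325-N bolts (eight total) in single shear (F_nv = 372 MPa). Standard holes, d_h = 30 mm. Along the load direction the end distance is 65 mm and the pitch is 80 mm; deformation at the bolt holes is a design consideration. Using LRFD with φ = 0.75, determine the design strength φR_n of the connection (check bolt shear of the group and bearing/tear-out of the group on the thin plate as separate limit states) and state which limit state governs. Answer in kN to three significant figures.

1280 kN (bolt shear governs)

Bolt shear: A_b = π·27²/4 = 572.6 mm²; R_n = 372 × 572.6 × 8 × 1 / 1000 = 1704 kN → 0.75 × 1704 = 1280 kN.
Bearing (1.2 l_c t F_u ≤ 2.4 d t F_u): upper limit = 2.4·27·14·470 / 1000 = 426.4 kN.
  Edge l_c = 65 − 30/2 = 50 → r_n = 394.8 kN; interior l_c = 80 − 30 = 50 → r_n = 394.8 kN.
  R_n,bearing = 2·394.8 + 6·394.8 = 3158 kN → 0.75 × 3158 = 2370 kN.
Bolt shear governs: 1280 kN.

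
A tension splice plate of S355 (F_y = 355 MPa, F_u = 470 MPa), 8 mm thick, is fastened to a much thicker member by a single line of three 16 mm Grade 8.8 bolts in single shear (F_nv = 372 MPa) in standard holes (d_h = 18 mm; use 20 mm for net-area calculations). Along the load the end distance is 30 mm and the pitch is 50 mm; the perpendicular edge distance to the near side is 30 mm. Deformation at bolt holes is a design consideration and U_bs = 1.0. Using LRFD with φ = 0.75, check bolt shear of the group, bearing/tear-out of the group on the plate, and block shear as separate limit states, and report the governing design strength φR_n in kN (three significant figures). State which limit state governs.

Bolt shear: A_b = π·16²/4 = 201.1 mm²; R_n = 372 × 201.1 × 3 × 1 / 1000 = 224.4 kN → 0.75 × 224.4 = 168 kN.
Bearing: edge l_c = 21, r_n = 94.75 kN; interior l_c = 32, r_n = 144.4 kN; R_n = 94.75 + 2·144.4 = 383.5 kN → 288 kN.
Block shear: A_gv = 1040, A_nv = 640, A_nt = 160 mm²; R_n = min(0.6F_uA_nv, 0.6F_yA_gv) + U_bs·F_u·A_nt = 255.7 kN → 192 kN.
Bolt shear governs: 168 kN.

168 kN (bolt shear governs)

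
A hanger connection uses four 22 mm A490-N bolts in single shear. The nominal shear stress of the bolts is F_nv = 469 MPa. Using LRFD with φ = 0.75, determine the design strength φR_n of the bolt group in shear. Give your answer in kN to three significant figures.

535 kN

A_b = π × 22² / 4 = 380.1 mm².
R_n = F_nv · A_b · n · n_s = 469 × 380.1 × 4 × 1 / 1000 = 713.1 kN.
Design strength φR_n = 0.75 × 713.1 = 535 kN.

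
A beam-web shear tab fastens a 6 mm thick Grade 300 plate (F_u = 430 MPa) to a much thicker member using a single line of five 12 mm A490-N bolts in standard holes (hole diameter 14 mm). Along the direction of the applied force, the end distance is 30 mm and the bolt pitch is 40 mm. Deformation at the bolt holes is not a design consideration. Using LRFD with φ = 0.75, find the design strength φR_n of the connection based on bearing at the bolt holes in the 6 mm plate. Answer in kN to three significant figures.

345 kN

Per bolt r_n = 1.5 l_c t F_u ≤ 3.0 d t F_u; upper limit = 3.0 × 12 × 6 × 430 / 1000 = 92.88 kN.
Edge bolt: l_c = 30 − 14/2 = 23 mm → 1.5 × 23 × 6 × 430 / 1000 = 89.01 → r_n = 89.01 kN.
Interior bolts: l_c = 40 − 14 = 26 mm → 1.5 × 26 × 6 × 430 / 1000 = 100.6 → r_n = 92.88 kN.
R_n = 1 × 89.01 + 4 × 92.88 = 460.5 kN.
Design strength φR_n = 0.75 × 460.5 = 345 kN.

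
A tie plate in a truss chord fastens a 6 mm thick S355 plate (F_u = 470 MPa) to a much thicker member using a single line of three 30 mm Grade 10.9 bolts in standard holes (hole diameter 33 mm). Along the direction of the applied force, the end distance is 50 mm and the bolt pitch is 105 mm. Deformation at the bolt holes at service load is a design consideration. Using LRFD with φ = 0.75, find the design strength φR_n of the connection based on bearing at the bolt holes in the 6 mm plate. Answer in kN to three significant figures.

Per bolt r_n = 1.2 l_c t F_u ≤ 2.4 d t F_u; upper limit = 2.4 × 30 × 6 × 470 / 1000 = 203 kN.
Edge bolt: l_c = 50 − 33/2 = 33.5 mm → 1.2 × 33.5 × 6 × 470 / 1000 = 113.4 → r_n = 113.4 kN.
Interior bolts: l_c = 105 − 33 = 72 mm → 1.2 × 72 × 6 × 470 / 1000 = 243.6 → r_n = 203 kN.
R_n = 1 × 113.4 + 2 × 203 = 519.4 kN.
Design strength φR_n = 0.75 × 519.4 = 390 kN.

390 kN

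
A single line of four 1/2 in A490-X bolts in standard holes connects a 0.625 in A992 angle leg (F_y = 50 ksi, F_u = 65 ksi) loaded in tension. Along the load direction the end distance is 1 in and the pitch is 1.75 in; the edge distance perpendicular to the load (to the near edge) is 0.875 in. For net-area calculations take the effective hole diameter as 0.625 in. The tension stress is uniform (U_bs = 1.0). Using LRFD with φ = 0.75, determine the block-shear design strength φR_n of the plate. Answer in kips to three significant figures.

91.4 kips

Shear plane L_v = 1 + 3·1.75 = 6.25 in; A_gv = 6.25 × 0.625 = 3.906 in².
A_nv = (6.25 − 3.5·0.625) × 0.625 = 2.539 in².
A_nt = (0.875 − 0.5·0.625) × 0.625 = 0.3516 in².
0.6 F_u A_nv = 99.02 kips; 0.6 F_y A_gv = 117.2 kips → shear rupture governs the shear term.
R_n = 99.02 + 1.0 × 65 × 0.3516 = 121.9 kips.
Design strength φR_n = 0.75 × 121.9 = 91.4 kips.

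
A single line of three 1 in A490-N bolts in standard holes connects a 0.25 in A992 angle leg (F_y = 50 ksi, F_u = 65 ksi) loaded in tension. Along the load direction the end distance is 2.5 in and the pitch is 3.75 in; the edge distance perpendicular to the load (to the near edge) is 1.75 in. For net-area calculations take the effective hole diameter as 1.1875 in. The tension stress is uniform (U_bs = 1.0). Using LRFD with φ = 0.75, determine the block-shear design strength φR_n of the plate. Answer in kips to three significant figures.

Shear plane L_v = 2.5 + 2·3.75 = 10 in; A_gv = 10 × 0.25 = 2.5 in².
A_nv = (10 − 2.5·1.1875) × 0.25 = 1.758 in².
A_nt = (1.75 − 0.5·1.1875) × 0.25 = 0.2891 in².
0.6 F_u A_nv = 68.55 kips; 0.6 F_y A_gv = 75 kips → shear rupture governs the shear term.
R_n = 68.55 + 1.0 × 65 × 0.2891 = 87.34 kips.
Design strength φR_n = 0.75 × 87.34 = 65.5 kips.

65.5 kips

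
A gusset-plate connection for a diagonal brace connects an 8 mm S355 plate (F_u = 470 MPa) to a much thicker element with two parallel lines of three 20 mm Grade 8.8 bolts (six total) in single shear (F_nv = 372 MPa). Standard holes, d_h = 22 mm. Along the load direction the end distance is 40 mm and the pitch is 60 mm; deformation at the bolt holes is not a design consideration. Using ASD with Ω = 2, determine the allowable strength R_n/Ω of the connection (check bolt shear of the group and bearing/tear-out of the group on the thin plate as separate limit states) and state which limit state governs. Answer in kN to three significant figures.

Bolt shear: A_b = π·20²/4 = 314.2 mm²; R_n = 372 × 314.2 × 6 × 1 / 1000 = 701.2 kN → 701.2 / 2 = 351 kN.
Bearing (1.5 l_c t F_u ≤ 3.0 d t F_u): upper limit = 3.0·20·8·470 / 1000 = 225.6 kN.
  Edge l_c = 40 − 22/2 = 29 → r_n = 163.6 kN; interior l_c = 60 − 22 = 38 → r_n = 214.3 kN.
  R_n,bearing = 2·163.6 + 4·214.3 = 1184 kN → 1184 / 2 = 592 kN.
Bolt shear governs: 351 kN.

351 kN (bolt shear governs)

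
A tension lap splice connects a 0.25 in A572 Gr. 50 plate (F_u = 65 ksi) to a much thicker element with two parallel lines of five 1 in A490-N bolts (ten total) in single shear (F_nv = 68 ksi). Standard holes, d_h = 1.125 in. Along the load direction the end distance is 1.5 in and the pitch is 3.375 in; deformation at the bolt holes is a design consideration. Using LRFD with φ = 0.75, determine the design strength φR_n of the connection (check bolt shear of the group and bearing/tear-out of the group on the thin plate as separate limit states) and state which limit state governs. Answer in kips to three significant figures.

Bolt shear: A_b = π·1²/4 = 0.7854 in²; R_n = 68 × 0.7854 × 10 × 1 = 534.1 kips → 0.75 × 534.1 = 401 kips.
Bearing (1.2 l_c t F_u ≤ 2.4 d t F_u): upper limit = 2.4·1·0.25·65 = 39 kips.
  Edge l_c = 1.5 − 1.125/2 = 0.9375 → r_n = 18.28 kips; interior l_c = 3.375 − 1.125 = 2.25 → r_n = 39 kips.
  R_n,bearing = 2·18.28 + 8·39 = 348.6 kips → 0.75 × 348.6 = 261 kips.
Bearing governs: 261 kips.

261 kips (bearing governs)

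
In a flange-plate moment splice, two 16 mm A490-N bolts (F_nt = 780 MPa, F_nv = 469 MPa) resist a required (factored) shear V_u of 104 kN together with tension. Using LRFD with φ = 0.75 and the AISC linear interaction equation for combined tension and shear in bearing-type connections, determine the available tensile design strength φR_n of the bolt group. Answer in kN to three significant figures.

A_b = π·16²/4 = 201.1 mm²; f_rv = 104 × 1000 / (2 × 201.1) = 258.6 MPa.
F'_nt = 1.3 F_nt − (F_nt / φF_nv) f_rv = 1.3·780 − (780/(0.75·469))·258.6 = 440.5 MPa, capped at F_nt → F'_nt = 440.5 MPa.
R_n = F'_nt · A_b · n = 440.5 × 201.1 × 2 / 1000 = 177.1 kN.
Design strength φR_n = 0.75 × 177.1 = 133 kN.

133 kN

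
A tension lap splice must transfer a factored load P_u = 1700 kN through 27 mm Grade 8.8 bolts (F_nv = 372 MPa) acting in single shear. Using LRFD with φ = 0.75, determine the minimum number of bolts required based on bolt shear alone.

11 bolts

A_b = π·27²/4 = 572.6 mm².
Per-bolt design strength φR_n = 0.75 × 372 × 572.6 × 1 / 1000 = 159.7 kN.
n ≥ 1700 / 159.7 = 10.64 → use 11 bolts.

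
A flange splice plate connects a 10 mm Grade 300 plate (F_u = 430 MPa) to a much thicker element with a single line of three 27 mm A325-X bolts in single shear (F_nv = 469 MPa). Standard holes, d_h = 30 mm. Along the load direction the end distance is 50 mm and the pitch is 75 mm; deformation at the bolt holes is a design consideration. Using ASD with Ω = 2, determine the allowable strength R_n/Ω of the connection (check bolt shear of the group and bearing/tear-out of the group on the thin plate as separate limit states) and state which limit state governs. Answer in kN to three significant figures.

322 kN (bearing governs)

Bolt shear: A_b = π·27²/4 = 572.6 mm²; R_n = 469 × 572.6 × 3 × 1 / 1000 = 805.6 kN → 805.6 / 2 = 403 kN.
Bearing (1.2 l_c t F_u ≤ 2.4 d t F_u): upper limit = 2.4·27·10·430 / 1000 = 278.6 kN.
  Edge l_c = 50 − 30/2 = 35 → r_n = 180.6 kN; interior l_c = 75 − 30 = 45 → r_n = 232.2 kN.
  R_n,bearing = 1·180.6 + 2·232.2 = 645 kN → 645 / 2 = 322 kN.
Bearing governs: 322 kN.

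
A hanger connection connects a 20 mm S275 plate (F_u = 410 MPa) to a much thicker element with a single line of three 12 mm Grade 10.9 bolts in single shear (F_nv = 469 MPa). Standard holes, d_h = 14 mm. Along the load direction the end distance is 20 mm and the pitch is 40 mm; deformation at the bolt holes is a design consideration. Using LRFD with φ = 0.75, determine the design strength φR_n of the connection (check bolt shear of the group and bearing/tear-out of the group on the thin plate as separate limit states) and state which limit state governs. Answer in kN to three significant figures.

Bolt shear: A_b = π·12²/4 = 113.1 mm²; R_n = 469 × 113.1 × 3 × 1 / 1000 = 159.1 kN → 0.75 × 159.1 = 119 kN.
Bearing (1.2 l_c t F_u ≤ 2.4 d t F_u): upper limit = 2.4·12·20·410 / 1000 = 236.2 kN.
  Edge l_c = 20 − 14/2 = 13 → r_n = 127.9 kN; interior l_c = 40 − 14 = 26 → r_n = 236.2 kN.
  R_n,bearing = 1·127.9 + 2·236.2 = 600.2 kN → 0.75 × 600.2 = 450 kN.
Bolt shear governs: 119 kN.

119 kN (bolt shear governs)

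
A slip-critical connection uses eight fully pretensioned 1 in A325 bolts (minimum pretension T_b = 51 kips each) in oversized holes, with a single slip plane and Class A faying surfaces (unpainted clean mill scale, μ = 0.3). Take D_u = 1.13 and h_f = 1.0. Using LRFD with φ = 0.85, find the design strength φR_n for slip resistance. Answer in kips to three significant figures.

R_n = μ · D_u · h_f · T_b · n_s · n_b = 0.3 × 1.13 × 1.0 × 51 × 1 × 8 = 138.3 kips.
Design strength φR_n = 0.85 × 138.3 = 118 kips.

118 kips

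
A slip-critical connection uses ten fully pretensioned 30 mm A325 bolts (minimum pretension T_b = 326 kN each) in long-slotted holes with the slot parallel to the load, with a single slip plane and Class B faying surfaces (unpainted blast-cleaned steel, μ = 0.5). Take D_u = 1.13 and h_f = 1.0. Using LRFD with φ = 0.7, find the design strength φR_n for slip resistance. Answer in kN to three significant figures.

1290 kN

R_n = μ · D_u · h_f · T_b · n_s · n_b = 0.5 × 1.13 × 1.0 × 326 × 1 × 10 = 1842 kN.
Design strength φR_n = 0.7 × 1842 = 1290 kN.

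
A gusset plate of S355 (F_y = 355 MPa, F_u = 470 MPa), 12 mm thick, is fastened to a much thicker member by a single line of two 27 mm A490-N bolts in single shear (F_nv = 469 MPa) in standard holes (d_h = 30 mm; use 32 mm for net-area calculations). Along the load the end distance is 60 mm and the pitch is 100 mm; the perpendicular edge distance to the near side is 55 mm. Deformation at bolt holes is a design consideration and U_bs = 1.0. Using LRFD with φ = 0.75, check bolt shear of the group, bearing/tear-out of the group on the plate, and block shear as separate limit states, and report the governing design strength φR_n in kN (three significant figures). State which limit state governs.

Bolt shear: A_b = π·27²/4 = 572.6 mm²; R_n = 469 × 572.6 × 2 × 1 / 1000 = 537.1 kN → 0.75 × 537.1 = 403 kN.
Bearing: edge l_c = 45, r_n = 304.6 kN; interior l_c = 70, r_n = 365.5 kN; R_n = 304.6 + 1·365.5 = 670 kN → 503 kN.
Block shear: A_gv = 1920, A_nv = 1344, A_nt = 468 mm²; R_n = min(0.6F_uA_nv, 0.6F_yA_gv) + U_bs·F_u·A_nt = 599 kN → 449 kN.
Bolt shear governs: 403 kN.

403 kN (bolt shear governs)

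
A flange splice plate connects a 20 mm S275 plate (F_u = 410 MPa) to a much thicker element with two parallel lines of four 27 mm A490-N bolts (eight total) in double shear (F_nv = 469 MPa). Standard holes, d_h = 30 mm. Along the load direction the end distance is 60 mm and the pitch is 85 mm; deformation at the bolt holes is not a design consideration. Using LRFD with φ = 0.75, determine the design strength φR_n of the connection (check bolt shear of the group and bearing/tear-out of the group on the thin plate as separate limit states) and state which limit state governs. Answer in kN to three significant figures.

Bolt shear: A_b = π·27²/4 = 572.6 mm²; R_n = 469 × 572.6 × 8 × 2 / 1000 = 4296 kN → 0.75 × 4296 = 3220 kN.
Bearing (1.5 l_c t F_u ≤ 3.0 d t F_u): upper limit = 3.0·27·20·410 / 1000 = 664.2 kN.
  Edge l_c = 60 − 30/2 = 45 → r_n = 553.5 kN; interior l_c = 85 − 30 = 55 → r_n = 664.2 kN.
  R_n,bearing = 2·553.5 + 6·664.2 = 5092 kN → 0.75 × 5092 = 3820 kN.
Bolt shear governs: 3220 kN.

3220 kN (bolt shear governs)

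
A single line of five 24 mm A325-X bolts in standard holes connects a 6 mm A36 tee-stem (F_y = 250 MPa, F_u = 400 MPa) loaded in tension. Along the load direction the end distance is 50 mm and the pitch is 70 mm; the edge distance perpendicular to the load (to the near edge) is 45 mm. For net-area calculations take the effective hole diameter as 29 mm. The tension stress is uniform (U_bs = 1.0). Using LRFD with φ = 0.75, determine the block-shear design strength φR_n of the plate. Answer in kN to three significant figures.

Shear plane L_v = 50 + 4·70 = 330 mm; A_gv = 330 × 6 = 1980 mm².
A_nv = (330 − 4.5·29) × 6 = 1197 mm².
A_nt = (45 − 0.5·29) × 6 = 183 mm².
0.6 F_u A_nv = 287.3 kN; 0.6 F_y A_gv = 297 kN → shear rupture governs the shear term.
R_n = 287.3 + 1.0 × 400 × 183 / 1000 = 360.5 kN.
Design strength φR_n = 0.75 × 360.5 = 270 kN.

270 kN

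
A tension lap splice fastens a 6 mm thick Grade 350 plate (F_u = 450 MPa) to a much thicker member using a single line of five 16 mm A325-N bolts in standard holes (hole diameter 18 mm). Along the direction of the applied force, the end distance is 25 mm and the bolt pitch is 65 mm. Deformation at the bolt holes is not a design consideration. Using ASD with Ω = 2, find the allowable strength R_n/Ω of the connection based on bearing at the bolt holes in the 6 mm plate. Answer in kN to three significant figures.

292 kN

Per bolt r_n = 1.5 l_c t F_u ≤ 3.0 d t F_u; upper limit = 3.0 × 16 × 6 × 450 / 1000 = 129.6 kN.
Edge bolt: l_c = 25 − 18/2 = 16 mm → 1.5 × 16 × 6 × 450 / 1000 = 64.8 → r_n = 64.8 kN.
Interior bolts: l_c = 65 − 18 = 47 mm → 1.5 × 47 × 6 × 450 / 1000 = 190.3 → r_n = 129.6 kN.
R_n = 1 × 64.8 + 4 × 129.6 = 583.2 kN.
Allowable strength R_n/Ω = 583.2 / 2 = 292 kN.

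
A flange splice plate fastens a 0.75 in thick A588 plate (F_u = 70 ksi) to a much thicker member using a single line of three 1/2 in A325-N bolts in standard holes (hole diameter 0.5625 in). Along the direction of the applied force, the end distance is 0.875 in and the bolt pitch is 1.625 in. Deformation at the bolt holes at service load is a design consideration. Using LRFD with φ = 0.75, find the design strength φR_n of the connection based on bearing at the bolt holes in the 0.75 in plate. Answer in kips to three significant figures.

Per bolt r_n = 1.2 l_c t F_u ≤ 2.4 d t F_u; upper limit = 2.4 × 0.5 × 0.75 × 70 = 63 kips.
Edge bolt: l_c = 0.875 − 0.5625/2 = 0.5938 in → 1.2 × 0.5938 × 0.75 × 70 = 37.41 → r_n = 37.41 kips.
Interior bolts: l_c = 1.625 − 0.5625 = 1.062 in → 1.2 × 1.062 × 0.75 × 70 = 66.94 → r_n = 63 kips.
R_n = 1 × 37.41 + 2 × 63 = 163.4 kips.
Design strength φR_n = 0.75 × 163.4 = 123 kips.

123 kips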